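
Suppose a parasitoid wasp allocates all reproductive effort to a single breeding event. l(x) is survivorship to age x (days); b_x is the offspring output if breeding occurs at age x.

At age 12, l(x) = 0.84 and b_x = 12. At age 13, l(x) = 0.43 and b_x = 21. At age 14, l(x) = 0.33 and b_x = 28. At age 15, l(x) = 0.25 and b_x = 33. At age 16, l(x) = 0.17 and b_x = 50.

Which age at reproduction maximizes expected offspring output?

Expected offspring if breeding at age x = l(x) × b_x:
  age 12: 0.84 × 12 = 10.080
  age 13: 0.43 × 21 = 9.030
  age 14: 0.33 × 28 = 9.240
  age 15: 0.25 × 33 = 8.250
  age 16: 0.17 × 50 = 8.500
Maximum at age 12 (10.080).

12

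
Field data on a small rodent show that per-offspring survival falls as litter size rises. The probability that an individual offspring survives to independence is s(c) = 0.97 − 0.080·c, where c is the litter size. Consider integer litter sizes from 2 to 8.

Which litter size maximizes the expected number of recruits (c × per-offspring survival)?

6

Expected recruits = c × s(c):
  c=2: 2 × 0.810 = 1.620
  c=3: 3 × 0.730 = 2.190
  c=4: 4 × 0.650 = 2.600
  c=5: 5 × 0.570 = 2.850
  c=6: 6 × 0.490 = 2.940
  c=7: 7 × 0.410 = 2.870
  c=8: 8 × 0.330 = 2.640
Maximum at c = 6 (2.940 recruits).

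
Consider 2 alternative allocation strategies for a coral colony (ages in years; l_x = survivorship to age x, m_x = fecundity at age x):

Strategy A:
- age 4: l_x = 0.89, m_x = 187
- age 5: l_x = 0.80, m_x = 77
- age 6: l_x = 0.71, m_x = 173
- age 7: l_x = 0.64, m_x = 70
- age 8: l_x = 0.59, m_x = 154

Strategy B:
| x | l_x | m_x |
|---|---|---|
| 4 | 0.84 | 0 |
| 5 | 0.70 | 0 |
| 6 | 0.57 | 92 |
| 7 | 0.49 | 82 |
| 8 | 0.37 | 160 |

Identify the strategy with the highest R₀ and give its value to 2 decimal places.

486.52

Strategy A: R₀ = 0.89×187 + 0.80×77 + 0.71×173 + 0.64×70 + 0.59×154 = 486.5200
Strategy B: R₀ = 0.84×0 + 0.70×0 + 0.57×92 + 0.49×82 + 0.37×160 = 151.8200
Highest R₀: strategy A with 486.5200.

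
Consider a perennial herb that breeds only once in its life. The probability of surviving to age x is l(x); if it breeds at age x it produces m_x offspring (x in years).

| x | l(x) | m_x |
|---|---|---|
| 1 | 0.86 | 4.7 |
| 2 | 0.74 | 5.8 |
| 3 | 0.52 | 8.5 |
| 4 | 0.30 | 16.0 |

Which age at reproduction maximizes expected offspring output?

Expected offspring if breeding at age x = l(x) × m_x:
  age 1: 0.86 × 4.7 = 4.042
  age 2: 0.74 × 5.8 = 4.292
  age 3: 0.52 × 8.5 = 4.420
  age 4: 0.30 × 16.0 = 4.800
Maximum at age 4 (4.800).

4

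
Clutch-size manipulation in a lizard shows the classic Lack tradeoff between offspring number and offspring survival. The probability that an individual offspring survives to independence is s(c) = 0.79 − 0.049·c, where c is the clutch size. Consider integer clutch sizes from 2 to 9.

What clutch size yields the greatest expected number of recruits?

8

Expected recruits = c × s(c):
  c=2: 2 × 0.692 = 1.384
  c=3: 3 × 0.643 = 1.929
  c=4: 4 × 0.594 = 2.376
  c=5: 5 × 0.545 = 2.725
  c=6: 6 × 0.496 = 2.976
  c=7: 7 × 0.447 = 3.129
  c=8: 8 × 0.398 = 3.184
  c=9: 9 × 0.349 = 3.141
Maximum at c = 8 (3.184 recruits).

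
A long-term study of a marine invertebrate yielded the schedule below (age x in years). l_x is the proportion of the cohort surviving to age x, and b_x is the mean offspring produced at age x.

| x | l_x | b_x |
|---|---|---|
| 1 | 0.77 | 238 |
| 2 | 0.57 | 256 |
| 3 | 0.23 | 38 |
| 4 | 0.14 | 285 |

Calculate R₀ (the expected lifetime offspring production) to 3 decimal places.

377.820

R₀ = Σ l_x b_x:
  age 1: 0.77 × 238 = 183.2600
  age 2: 0.57 × 256 = 145.9200
  age 3: 0.23 × 38 = 8.7400
  age 4: 0.14 × 285 = 39.9000
R₀ = 183.2600 + 145.9200 + 8.7400 + 39.9000 = 377.8200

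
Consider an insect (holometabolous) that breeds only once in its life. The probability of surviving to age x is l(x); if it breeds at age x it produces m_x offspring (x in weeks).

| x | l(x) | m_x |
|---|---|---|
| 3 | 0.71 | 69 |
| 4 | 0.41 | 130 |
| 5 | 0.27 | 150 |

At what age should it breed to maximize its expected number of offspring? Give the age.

Expected offspring if breeding at age x = l(x) × m_x:
  age 3: 0.71 × 69 = 48.990
  age 4: 0.41 × 130 = 53.300
  age 5: 0.27 × 150 = 40.500
Maximum at age 4 (53.300).

4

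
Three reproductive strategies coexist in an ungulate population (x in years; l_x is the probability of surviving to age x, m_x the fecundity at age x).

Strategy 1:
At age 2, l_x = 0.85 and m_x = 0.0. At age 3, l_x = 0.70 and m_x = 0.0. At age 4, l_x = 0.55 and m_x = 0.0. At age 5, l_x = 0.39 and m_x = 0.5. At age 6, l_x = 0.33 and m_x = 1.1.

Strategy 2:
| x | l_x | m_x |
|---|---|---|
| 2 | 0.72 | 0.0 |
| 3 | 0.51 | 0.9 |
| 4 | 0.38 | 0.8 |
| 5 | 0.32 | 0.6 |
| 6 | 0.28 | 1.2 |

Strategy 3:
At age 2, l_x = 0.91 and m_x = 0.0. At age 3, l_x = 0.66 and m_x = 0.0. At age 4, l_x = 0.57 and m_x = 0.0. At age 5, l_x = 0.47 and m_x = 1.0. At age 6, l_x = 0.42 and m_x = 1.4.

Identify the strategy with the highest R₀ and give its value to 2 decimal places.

1.29

Strategy 1: R₀ = 0.85×0.0 + 0.70×0.0 + 0.55×0.0 + 0.39×0.5 + 0.33×1.1 = 0.5580
Strategy 2: R₀ = 0.72×0.0 + 0.51×0.9 + 0.38×0.8 + 0.32×0.6 + 0.28×1.2 = 1.2910
Strategy 3: R₀ = 0.91×0.0 + 0.66×0.0 + 0.57×0.0 + 0.47×1.0 + 0.42×1.4 = 1.0580
Highest R₀: strategy 2 with 1.2910.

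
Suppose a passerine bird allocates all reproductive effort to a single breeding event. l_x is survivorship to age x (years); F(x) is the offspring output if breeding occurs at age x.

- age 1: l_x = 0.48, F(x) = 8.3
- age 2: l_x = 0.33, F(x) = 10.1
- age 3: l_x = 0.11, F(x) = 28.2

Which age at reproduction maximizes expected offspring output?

Expected offspring if breeding at age x = l_x × F(x):
  age 1: 0.48 × 8.3 = 3.984
  age 2: 0.33 × 10.1 = 3.333
  age 3: 0.11 × 28.2 = 3.102
Maximum at age 1 (3.984).

1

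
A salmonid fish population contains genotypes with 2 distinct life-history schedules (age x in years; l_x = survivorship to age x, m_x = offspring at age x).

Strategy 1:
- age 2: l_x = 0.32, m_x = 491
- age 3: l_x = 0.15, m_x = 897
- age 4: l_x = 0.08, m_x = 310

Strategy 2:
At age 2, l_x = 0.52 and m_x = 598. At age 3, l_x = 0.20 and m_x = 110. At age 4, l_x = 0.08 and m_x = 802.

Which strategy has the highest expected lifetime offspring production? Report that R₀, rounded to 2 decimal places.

397.12

Strategy 1: R₀ = 0.32×491 + 0.15×897 + 0.08×310 = 316.4700
Strategy 2: R₀ = 0.52×598 + 0.20×110 + 0.08×802 = 397.1200
Highest R₀: strategy 2 with 397.1200.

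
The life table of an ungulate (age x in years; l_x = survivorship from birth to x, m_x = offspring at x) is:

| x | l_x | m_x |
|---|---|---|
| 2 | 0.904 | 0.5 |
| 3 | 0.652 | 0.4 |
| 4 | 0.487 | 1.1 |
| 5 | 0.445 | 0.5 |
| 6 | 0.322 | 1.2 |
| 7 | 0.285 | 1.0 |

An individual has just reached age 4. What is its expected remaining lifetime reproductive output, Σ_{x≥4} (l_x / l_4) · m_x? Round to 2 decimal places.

2.94

l_4 = 0.487. Conditional survival from age 4 to x is l_x / l_4.
  x=4: (0.487/0.487) × 1.1 = 1.1000
  x=5: (0.445/0.487) × 0.5 = 0.4569
  x=6: (0.322/0.487) × 1.2 = 0.7934
  x=7: (0.285/0.487) × 1.0 = 0.5852
Sum = 1.1000 + 0.4569 + 0.7934 + 0.5852 = 2.9355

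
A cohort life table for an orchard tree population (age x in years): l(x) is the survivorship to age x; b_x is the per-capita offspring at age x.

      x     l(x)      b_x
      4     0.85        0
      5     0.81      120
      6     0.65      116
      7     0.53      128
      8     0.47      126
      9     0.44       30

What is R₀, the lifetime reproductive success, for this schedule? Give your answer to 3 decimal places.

312.860

R₀ = Σ l(x) b_x:
  age 4: 0.85 × 0 = 0.0000
  age 5: 0.81 × 120 = 97.2000
  age 6: 0.65 × 116 = 75.4000
  age 7: 0.53 × 128 = 67.8400
  age 8: 0.47 × 126 = 59.2200
  age 9: 0.44 × 30 = 13.2000
R₀ = 0.0000 + 97.2000 + 75.4000 + 67.8400 + 59.2200 + 13.2000 = 312.8600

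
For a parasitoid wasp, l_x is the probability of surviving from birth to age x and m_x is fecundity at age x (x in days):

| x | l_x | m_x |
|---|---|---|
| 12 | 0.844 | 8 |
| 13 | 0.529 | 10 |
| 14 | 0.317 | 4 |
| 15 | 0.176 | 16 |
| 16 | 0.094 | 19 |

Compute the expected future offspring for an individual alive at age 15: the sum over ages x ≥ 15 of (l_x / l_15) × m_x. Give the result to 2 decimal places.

26.15

l_15 = 0.176. Conditional survival from age 15 to x is l_x / l_15.
  x=15: (0.176/0.176) × 16 = 16.0000
  x=16: (0.094/0.176) × 19 = 10.1477
Sum = 16.0000 + 10.1477 = 26.1477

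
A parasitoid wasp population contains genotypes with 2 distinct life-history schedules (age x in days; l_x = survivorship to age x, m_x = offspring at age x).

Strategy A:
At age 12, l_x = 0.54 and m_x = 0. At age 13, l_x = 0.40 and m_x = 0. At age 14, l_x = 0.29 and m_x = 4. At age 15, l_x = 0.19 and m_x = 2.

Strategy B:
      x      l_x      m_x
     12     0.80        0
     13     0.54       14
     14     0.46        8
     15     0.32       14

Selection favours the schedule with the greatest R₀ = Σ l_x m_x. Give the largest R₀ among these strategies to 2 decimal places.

15.72

Strategy A: R₀ = 0.54×0 + 0.40×0 + 0.29×4 + 0.19×2 = 1.5400
Strategy B: R₀ = 0.80×0 + 0.54×14 + 0.46×8 + 0.32×14 = 15.7200
Highest R₀: strategy B with 15.7200.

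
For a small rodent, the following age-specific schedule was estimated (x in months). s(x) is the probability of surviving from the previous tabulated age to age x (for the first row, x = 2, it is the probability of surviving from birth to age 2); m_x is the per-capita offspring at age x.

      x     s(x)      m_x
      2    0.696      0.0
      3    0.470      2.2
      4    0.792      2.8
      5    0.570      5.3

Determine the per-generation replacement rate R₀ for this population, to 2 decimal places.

2.23

Survivorship from birth: l_x = s_2·s_3·…·s_x.
  l_2 = 0.69600
  l_3 = 0.32712
  l_4 = 0.25908
  l_5 = 0.14768
R₀ = Σ l_x m_x:
  age 2: 0.69600 × 0.0 = 0.0000
  age 3: 0.32712 × 2.2 = 0.7197
  age 4: 0.25908 × 2.8 = 0.7254
  age 5: 0.14768 × 5.3 = 0.7827
R₀ = 0.0000 + 0.7197 + 0.7254 + 0.7827 = 2.2278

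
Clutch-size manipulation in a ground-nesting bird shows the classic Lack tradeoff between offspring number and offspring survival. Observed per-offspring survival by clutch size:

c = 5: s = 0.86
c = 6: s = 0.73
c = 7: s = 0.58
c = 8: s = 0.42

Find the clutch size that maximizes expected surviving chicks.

6

Expected surviving chicks = c × s(c):
  c=5: 5 × 0.86 = 4.300
  c=6: 6 × 0.73 = 4.380
  c=7: 7 × 0.58 = 4.060
  c=8: 8 × 0.42 = 3.360
Maximum at c = 6 (4.380 surviving chicks).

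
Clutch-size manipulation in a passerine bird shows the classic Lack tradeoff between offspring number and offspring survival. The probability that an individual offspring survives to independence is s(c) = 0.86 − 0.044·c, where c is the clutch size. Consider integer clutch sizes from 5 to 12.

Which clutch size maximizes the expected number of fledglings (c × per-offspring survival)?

Expected fledglings = c × s(c):
  c=5: 5 × 0.640 = 3.200
  c=6: 6 × 0.596 = 3.576
  c=7: 7 × 0.552 = 3.864
  c=8: 8 × 0.508 = 4.064
  c=9: 9 × 0.464 = 4.176
  c=10: 10 × 0.420 = 4.200
  c=11: 11 × 0.376 = 4.136
  c=12: 12 × 0.332 = 3.984
Maximum at c = 10 (4.200 fledglings).

10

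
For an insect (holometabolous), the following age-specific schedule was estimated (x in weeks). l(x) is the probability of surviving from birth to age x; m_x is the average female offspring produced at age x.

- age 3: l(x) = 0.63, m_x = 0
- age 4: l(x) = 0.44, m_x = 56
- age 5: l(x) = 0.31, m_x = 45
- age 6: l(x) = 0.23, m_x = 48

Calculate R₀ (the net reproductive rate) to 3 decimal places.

R₀ = Σ l(x) m_x:
  age 3: 0.63 × 0 = 0.0000
  age 4: 0.44 × 56 = 24.6400
  age 5: 0.31 × 45 = 13.9500
  age 6: 0.23 × 48 = 11.0400
R₀ = 0.0000 + 24.6400 + 13.9500 + 11.0400 = 49.6300

49.630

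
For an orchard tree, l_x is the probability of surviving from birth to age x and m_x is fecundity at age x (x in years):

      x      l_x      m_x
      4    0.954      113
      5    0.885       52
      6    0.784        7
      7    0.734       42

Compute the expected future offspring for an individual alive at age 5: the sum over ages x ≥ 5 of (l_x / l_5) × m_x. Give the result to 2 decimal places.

l_5 = 0.885. Conditional survival from age 5 to x is l_x / l_5.
  x=5: (0.885/0.885) × 52 = 52.0000
  x=6: (0.784/0.885) × 7 = 6.2011
  x=7: (0.734/0.885) × 42 = 34.8339
Sum = 52.0000 + 6.2011 + 34.8339 = 93.0350

93.04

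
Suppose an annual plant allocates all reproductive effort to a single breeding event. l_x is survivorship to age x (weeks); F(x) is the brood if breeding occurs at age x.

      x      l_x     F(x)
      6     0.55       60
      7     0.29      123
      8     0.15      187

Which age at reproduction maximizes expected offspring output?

7

Expected offspring if breeding at age x = l_x × F(x):
  age 6: 0.55 × 60 = 33.000
  age 7: 0.29 × 123 = 35.670
  age 8: 0.15 × 187 = 28.050
Maximum at age 7 (35.670).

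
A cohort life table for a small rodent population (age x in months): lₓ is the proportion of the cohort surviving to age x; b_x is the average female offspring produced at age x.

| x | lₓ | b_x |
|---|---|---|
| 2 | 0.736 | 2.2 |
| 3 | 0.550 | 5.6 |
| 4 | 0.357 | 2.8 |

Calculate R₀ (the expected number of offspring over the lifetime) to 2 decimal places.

5.70

R₀ = Σ lₓ b_x:
  age 2: 0.736 × 2.2 = 1.6192
  age 3: 0.550 × 5.6 = 3.0800
  age 4: 0.357 × 2.8 = 0.9996
R₀ = 1.6192 + 3.0800 + 0.9996 = 5.6988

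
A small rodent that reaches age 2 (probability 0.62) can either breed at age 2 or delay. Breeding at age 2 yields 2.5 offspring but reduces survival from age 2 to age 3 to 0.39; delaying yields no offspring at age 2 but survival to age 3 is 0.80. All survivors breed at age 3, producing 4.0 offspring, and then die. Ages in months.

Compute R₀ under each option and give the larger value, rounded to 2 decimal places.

2.52

breed at age 2: R₀ = 0.62 × (2.5 + 0.39 × 4.0) = 0.62 × 4.0600 = 2.5172
delay to age 3: R₀ = 0.62 × (0.80 × 4.0) = 0.62 × 3.2000 = 1.9840
Higher: breed at age 2 (2.5172).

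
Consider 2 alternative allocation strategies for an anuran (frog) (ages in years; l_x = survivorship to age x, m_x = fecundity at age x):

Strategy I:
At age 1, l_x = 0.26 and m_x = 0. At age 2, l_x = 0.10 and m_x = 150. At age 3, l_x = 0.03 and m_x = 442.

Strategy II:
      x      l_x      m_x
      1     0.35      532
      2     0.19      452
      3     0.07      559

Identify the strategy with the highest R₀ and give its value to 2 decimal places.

311.21

Strategy I: R₀ = 0.26×0 + 0.10×150 + 0.03×442 = 28.2600
Strategy II: R₀ = 0.35×532 + 0.19×452 + 0.07×559 = 311.2100
Highest R₀: strategy II with 311.2100.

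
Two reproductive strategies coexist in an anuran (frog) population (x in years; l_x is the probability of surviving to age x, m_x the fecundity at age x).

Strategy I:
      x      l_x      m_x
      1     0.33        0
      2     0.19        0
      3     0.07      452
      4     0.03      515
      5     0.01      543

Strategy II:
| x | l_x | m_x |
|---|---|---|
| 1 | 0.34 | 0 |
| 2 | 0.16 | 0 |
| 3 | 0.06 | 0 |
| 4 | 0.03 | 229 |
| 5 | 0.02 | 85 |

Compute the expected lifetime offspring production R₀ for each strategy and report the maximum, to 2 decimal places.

52.52

Strategy I: R₀ = 0.33×0 + 0.19×0 + 0.07×452 + 0.03×515 + 0.01×543 = 52.5200
Strategy II: R₀ = 0.34×0 + 0.16×0 + 0.06×0 + 0.03×229 + 0.02×85 = 8.5700
Highest R₀: strategy I with 52.5200.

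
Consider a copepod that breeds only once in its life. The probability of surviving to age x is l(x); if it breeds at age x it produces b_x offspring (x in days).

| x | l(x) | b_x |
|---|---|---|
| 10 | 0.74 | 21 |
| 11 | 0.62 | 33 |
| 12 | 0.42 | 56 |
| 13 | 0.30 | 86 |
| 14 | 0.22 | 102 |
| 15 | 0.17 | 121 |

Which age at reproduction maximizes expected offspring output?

13

Expected offspring if breeding at age x = l(x) × b_x:
  age 10: 0.74 × 21 = 15.540
  age 11: 0.62 × 33 = 20.460
  age 12: 0.42 × 56 = 23.520
  age 13: 0.30 × 86 = 25.800
  age 14: 0.22 × 102 = 22.440
  age 15: 0.17 × 121 = 20.570
Maximum at age 13 (25.800).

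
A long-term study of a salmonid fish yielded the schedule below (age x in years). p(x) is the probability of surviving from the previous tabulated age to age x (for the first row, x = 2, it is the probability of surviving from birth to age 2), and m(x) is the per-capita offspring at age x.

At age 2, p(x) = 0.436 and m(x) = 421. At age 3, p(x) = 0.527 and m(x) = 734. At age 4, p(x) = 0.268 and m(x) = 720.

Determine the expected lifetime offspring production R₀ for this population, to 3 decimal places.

396.545

Survivorship from birth: l_x = p_2·p_3·…·p_x.
  l_2 = 0.43600
  l_3 = 0.22977
  l_4 = 0.06158
R₀ = Σ l_x m(x):
  age 2: 0.43600 × 421 = 183.5560
  age 3: 0.22977 × 734 = 168.6512
  age 4: 0.06158 × 720 = 44.3376
R₀ = 183.5560 + 168.6512 + 44.3376 = 396.5448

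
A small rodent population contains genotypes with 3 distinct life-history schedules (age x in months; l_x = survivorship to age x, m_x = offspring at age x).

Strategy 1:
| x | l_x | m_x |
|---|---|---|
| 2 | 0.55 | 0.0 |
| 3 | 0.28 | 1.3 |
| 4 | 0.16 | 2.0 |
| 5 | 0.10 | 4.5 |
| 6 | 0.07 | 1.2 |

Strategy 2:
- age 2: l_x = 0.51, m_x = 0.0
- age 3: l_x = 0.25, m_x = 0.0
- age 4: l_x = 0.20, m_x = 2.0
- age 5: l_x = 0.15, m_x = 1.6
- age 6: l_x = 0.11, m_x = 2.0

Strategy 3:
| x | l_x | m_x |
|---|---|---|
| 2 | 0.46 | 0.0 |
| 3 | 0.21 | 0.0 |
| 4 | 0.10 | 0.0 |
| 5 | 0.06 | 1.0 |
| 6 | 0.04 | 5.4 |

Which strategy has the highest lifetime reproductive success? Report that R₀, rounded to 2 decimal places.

Strategy 1: R₀ = 0.55×0.0 + 0.28×1.3 + 0.16×2.0 + 0.10×4.5 + 0.07×1.2 = 1.2180
Strategy 2: R₀ = 0.51×0.0 + 0.25×0.0 + 0.20×2.0 + 0.15×1.6 + 0.11×2.0 = 0.8600
Strategy 3: R₀ = 0.46×0.0 + 0.21×0.0 + 0.10×0.0 + 0.06×1.0 + 0.04×5.4 = 0.2760
Highest R₀: strategy 1 with 1.2180.

1.22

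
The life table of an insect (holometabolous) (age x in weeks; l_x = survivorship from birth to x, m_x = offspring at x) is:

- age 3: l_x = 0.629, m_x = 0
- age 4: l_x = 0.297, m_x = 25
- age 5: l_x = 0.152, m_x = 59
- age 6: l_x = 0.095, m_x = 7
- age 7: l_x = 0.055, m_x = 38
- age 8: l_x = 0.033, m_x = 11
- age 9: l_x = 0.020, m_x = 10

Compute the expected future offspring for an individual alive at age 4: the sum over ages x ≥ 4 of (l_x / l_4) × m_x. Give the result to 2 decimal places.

l_4 = 0.297. Conditional survival from age 4 to x is l_x / l_4.
  x=4: (0.297/0.297) × 25 = 25.0000
  x=5: (0.152/0.297) × 59 = 30.1953
  x=6: (0.095/0.297) × 7 = 2.2391
  x=7: (0.055/0.297) × 38 = 7.0370
  x=8: (0.033/0.297) × 11 = 1.2222
  x=9: (0.020/0.297) × 10 = 0.6734
Sum = 25.0000 + 30.1953 + 2.2391 + 7.0370 + 1.2222 + 0.6734 = 66.3670

66.37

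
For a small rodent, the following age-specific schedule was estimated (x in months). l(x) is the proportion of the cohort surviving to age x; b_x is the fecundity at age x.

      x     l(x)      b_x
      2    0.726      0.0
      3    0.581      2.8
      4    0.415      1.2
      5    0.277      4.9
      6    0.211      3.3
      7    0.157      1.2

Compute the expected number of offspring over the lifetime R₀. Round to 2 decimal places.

4.37

R₀ = Σ l(x) b_x:
  age 2: 0.726 × 0.0 = 0.0000
  age 3: 0.581 × 2.8 = 1.6268
  age 4: 0.415 × 1.2 = 0.4980
  age 5: 0.277 × 4.9 = 1.3573
  age 6: 0.211 × 3.3 = 0.6963
  age 7: 0.157 × 1.2 = 0.1884
R₀ = 0.0000 + 1.6268 + 0.4980 + 1.3573 + 0.6963 + 0.1884 = 4.3668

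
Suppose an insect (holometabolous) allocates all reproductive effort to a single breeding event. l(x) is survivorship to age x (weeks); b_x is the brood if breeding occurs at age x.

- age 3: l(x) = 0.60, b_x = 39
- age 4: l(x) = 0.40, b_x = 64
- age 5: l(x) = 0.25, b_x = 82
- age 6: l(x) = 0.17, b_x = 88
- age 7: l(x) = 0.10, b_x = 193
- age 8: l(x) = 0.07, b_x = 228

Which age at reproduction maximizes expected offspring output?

4

Expected offspring if breeding at age x = l(x) × b_x:
  age 3: 0.60 × 39 = 23.400
  age 4: 0.40 × 64 = 25.600
  age 5: 0.25 × 82 = 20.500
  age 6: 0.17 × 88 = 14.960
  age 7: 0.10 × 193 = 19.300
  age 8: 0.07 × 228 = 15.960
Maximum at age 4 (25.600).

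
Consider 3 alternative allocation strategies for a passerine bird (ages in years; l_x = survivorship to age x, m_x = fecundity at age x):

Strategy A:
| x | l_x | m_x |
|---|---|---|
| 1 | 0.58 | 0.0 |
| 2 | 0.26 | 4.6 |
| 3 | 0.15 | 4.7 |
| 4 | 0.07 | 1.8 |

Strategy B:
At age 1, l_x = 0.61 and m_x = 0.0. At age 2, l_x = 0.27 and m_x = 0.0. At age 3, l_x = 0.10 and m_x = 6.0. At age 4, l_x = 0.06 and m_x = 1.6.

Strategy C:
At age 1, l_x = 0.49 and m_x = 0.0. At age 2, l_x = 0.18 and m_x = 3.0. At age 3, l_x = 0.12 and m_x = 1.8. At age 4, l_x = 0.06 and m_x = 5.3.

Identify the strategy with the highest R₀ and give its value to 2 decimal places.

Strategy A: R₀ = 0.58×0.0 + 0.26×4.6 + 0.15×4.7 + 0.07×1.8 = 2.0270
Strategy B: R₀ = 0.61×0.0 + 0.27×0.0 + 0.10×6.0 + 0.06×1.6 = 0.6960
Strategy C: R₀ = 0.49×0.0 + 0.18×3.0 + 0.12×1.8 + 0.06×5.3 = 1.0740
Highest R₀: strategy A with 2.0270.

2.03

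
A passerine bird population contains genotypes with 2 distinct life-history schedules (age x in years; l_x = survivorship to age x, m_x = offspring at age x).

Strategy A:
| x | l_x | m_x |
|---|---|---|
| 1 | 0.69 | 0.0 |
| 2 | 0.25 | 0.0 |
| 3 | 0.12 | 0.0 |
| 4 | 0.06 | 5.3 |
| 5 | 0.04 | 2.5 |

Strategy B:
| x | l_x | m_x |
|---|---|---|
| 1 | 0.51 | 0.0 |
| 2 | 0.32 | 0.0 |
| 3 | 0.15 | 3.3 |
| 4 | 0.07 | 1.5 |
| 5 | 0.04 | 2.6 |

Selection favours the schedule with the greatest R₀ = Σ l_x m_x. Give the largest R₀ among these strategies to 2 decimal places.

Strategy A: R₀ = 0.69×0.0 + 0.25×0.0 + 0.12×0.0 + 0.06×5.3 + 0.04×2.5 = 0.4180
Strategy B: R₀ = 0.51×0.0 + 0.32×0.0 + 0.15×3.3 + 0.07×1.5 + 0.04×2.6 = 0.7040
Highest R₀: strategy B with 0.7040.

0.70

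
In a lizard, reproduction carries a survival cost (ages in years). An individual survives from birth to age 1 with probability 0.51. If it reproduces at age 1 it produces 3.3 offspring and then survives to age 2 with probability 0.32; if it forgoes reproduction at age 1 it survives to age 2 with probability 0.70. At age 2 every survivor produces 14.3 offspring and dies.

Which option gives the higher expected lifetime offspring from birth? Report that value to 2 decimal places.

5.11

breed at age 1: R₀ = 0.51 × (3.3 + 0.32 × 14.3) = 0.51 × 7.8760 = 4.0168
delay to age 2: R₀ = 0.51 × (0.70 × 14.3) = 0.51 × 10.0100 = 5.1051
Higher: delay to age 2 (5.1051).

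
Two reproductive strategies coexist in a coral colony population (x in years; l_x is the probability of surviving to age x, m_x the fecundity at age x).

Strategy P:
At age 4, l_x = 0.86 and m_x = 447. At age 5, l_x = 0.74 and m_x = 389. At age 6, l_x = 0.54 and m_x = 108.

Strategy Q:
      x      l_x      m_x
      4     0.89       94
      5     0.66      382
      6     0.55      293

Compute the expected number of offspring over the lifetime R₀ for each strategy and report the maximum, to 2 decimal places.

730.60

Strategy P: R₀ = 0.86×447 + 0.74×389 + 0.54×108 = 730.6000
Strategy Q: R₀ = 0.89×94 + 0.66×382 + 0.55×293 = 496.9300
Highest R₀: strategy P with 730.6000.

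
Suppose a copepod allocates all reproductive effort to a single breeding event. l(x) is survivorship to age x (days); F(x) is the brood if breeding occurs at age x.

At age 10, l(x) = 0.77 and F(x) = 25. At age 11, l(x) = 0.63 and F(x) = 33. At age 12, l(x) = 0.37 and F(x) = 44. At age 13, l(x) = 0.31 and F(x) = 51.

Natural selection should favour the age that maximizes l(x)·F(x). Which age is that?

11

Expected offspring if breeding at age x = l(x) × F(x):
  age 10: 0.77 × 25 = 19.250
  age 11: 0.63 × 33 = 20.790
  age 12: 0.37 × 44 = 16.280
  age 13: 0.31 × 51 = 15.810
Maximum at age 11 (20.790).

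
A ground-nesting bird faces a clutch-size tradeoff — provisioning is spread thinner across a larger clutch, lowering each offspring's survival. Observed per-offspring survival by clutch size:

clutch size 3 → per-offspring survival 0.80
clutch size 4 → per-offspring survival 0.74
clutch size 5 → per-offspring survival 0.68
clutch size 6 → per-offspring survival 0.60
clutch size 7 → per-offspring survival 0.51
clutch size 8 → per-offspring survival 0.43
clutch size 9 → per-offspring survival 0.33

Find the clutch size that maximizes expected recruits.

6

Expected recruits = c × s(c):
  c=3: 3 × 0.80 = 2.400
  c=4: 4 × 0.74 = 2.960
  c=5: 5 × 0.68 = 3.400
  c=6: 6 × 0.60 = 3.600
  c=7: 7 × 0.51 = 3.570
  c=8: 8 × 0.43 = 3.440
  c=9: 9 × 0.33 = 2.970
Maximum at c = 6 (3.600 recruits).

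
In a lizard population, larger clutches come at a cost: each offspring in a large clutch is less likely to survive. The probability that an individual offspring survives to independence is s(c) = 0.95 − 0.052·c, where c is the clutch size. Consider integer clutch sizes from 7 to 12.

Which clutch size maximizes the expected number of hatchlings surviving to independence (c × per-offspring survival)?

9

Expected hatchlings surviving to independence = c × s(c):
  c=7: 7 × 0.586 = 4.102
  c=8: 8 × 0.534 = 4.272
  c=9: 9 × 0.482 = 4.338
  c=10: 10 × 0.430 = 4.300
  c=11: 11 × 0.378 = 4.158
  c=12: 12 × 0.326 = 3.912
Maximum at c = 9 (4.338 hatchlings surviving to independence).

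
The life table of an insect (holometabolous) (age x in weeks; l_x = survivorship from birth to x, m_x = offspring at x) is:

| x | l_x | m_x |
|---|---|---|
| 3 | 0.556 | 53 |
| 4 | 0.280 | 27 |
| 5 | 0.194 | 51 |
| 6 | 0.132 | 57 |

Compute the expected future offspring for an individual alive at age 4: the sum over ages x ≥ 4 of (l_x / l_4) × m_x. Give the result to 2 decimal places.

l_4 = 0.280. Conditional survival from age 4 to x is l_x / l_4.
  x=4: (0.280/0.280) × 27 = 27.0000
  x=5: (0.194/0.280) × 51 = 35.3357
  x=6: (0.132/0.280) × 57 = 26.8714
Sum = 27.0000 + 35.3357 + 26.8714 = 89.2071

89.21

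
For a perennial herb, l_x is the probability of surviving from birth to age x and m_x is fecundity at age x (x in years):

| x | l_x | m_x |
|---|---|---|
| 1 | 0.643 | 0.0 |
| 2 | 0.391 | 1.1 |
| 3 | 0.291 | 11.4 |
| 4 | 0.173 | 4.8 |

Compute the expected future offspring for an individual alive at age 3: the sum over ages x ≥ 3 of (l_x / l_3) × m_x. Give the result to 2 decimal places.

l_3 = 0.291. Conditional survival from age 3 to x is l_x / l_3.
  x=3: (0.291/0.291) × 11.4 = 11.4000
  x=4: (0.173/0.291) × 4.8 = 2.8536
Sum = 11.4000 + 2.8536 = 14.2536

14.25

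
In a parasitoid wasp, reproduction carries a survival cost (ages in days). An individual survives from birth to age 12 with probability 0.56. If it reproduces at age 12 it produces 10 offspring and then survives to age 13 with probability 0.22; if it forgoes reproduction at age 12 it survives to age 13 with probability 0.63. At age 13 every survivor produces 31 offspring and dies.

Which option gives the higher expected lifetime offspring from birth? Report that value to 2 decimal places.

10.94

breed at age 12: R₀ = 0.56 × (10 + 0.22 × 31) = 0.56 × 16.8200 = 9.4192
delay to age 13: R₀ = 0.56 × (0.63 × 31) = 0.56 × 19.5300 = 10.9368
Higher: delay to age 13 (10.9368).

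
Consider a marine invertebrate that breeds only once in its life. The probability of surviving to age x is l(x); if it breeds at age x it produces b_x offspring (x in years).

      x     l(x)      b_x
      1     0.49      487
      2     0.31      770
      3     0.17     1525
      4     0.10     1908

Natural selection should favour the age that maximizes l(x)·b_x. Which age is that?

3

Expected offspring if breeding at age x = l(x) × b_x:
  age 1: 0.49 × 487 = 238.630
  age 2: 0.31 × 770 = 238.700
  age 3: 0.17 × 1525 = 259.250
  age 4: 0.10 × 1908 = 190.800
Maximum at age 3 (259.250).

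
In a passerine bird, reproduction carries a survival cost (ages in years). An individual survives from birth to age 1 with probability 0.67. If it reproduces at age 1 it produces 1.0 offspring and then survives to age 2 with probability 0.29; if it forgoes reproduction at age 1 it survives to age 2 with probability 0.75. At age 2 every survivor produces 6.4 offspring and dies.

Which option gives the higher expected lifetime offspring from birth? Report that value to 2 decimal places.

3.22

breed at age 1: R₀ = 0.67 × (1.0 + 0.29 × 6.4) = 0.67 × 2.8560 = 1.9135
delay to age 2: R₀ = 0.67 × (0.75 × 6.4) = 0.67 × 4.8000 = 3.2160
Higher: delay to age 2 (3.2160).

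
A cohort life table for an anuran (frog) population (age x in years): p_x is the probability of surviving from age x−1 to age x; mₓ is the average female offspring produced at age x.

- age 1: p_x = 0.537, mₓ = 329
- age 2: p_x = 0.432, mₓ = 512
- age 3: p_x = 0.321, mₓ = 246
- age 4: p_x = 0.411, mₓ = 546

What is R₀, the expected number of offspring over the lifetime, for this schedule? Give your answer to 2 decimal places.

330.48

Survivorship from birth: l_x = p_1·p_2·…·p_x.
  l_1 = 0.53700
  l_2 = 0.23198
  l_3 = 0.07447
  l_4 = 0.03061
R₀ = Σ l_x mₓ:
  age 1: 0.53700 × 329 = 176.6730
  age 2: 0.23198 × 512 = 118.7738
  age 3: 0.07447 × 246 = 18.3196
  age 4: 0.03061 × 546 = 16.7131
R₀ = 176.6730 + 118.7738 + 18.3196 + 16.7131 = 330.4794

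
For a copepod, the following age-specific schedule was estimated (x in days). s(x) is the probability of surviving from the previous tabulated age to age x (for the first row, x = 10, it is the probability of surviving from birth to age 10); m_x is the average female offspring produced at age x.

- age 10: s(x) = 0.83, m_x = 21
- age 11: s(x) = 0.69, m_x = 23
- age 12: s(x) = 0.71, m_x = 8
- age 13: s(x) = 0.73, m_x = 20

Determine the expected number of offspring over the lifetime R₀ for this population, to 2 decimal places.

Survivorship from birth: l_x = s_10·s_11·…·s_x.
  l_10 = 0.83000
  l_11 = 0.57270
  l_12 = 0.40662
  l_13 = 0.29683
R₀ = Σ l_x m_x:
  age 10: 0.83000 × 21 = 17.4300
  age 11: 0.57270 × 23 = 13.1721
  age 12: 0.40662 × 8 = 3.2530
  age 13: 0.29683 × 20 = 5.9366
R₀ = 17.4300 + 13.1721 + 3.2530 + 5.9366 = 39.7917

39.79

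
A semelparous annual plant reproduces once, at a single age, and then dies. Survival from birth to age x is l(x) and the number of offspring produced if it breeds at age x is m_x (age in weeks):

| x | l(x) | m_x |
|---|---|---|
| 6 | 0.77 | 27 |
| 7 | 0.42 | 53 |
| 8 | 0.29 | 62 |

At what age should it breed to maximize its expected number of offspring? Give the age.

Expected offspring if breeding at age x = l(x) × m_x:
  age 6: 0.77 × 27 = 20.790
  age 7: 0.42 × 53 = 22.260
  age 8: 0.29 × 62 = 17.980
Maximum at age 7 (22.260).

7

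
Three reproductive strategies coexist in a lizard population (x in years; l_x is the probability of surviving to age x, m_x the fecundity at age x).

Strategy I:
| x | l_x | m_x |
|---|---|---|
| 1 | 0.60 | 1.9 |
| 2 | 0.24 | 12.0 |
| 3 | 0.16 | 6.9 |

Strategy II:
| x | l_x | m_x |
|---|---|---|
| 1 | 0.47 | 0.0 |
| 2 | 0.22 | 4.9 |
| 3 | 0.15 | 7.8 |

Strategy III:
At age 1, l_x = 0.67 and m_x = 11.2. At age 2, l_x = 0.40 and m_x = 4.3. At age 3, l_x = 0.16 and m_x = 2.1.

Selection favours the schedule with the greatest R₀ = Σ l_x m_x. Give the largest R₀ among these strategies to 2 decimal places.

9.56

Strategy I: R₀ = 0.60×1.9 + 0.24×12.0 + 0.16×6.9 = 5.1240
Strategy II: R₀ = 0.47×0.0 + 0.22×4.9 + 0.15×7.8 = 2.2480
Strategy III: R₀ = 0.67×11.2 + 0.40×4.3 + 0.16×2.1 = 9.5600
Highest R₀: strategy III with 9.5600.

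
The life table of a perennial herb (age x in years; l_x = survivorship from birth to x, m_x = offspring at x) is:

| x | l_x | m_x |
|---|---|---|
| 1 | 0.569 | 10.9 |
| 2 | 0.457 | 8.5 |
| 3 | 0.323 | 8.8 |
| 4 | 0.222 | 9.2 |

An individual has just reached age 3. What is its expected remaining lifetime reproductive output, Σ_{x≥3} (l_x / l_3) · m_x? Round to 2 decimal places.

l_3 = 0.323. Conditional survival from age 3 to x is l_x / l_3.
  x=3: (0.323/0.323) × 8.8 = 8.8000
  x=4: (0.222/0.323) × 9.2 = 6.3232
Sum = 8.8000 + 6.3232 = 15.1232

15.12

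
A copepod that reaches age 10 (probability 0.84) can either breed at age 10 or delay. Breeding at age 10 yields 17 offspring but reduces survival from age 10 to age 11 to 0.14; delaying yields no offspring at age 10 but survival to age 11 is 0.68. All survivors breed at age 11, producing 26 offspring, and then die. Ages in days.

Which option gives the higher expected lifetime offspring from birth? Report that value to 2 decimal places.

breed at age 10: R₀ = 0.84 × (17 + 0.14 × 26) = 0.84 × 20.6400 = 17.3376
delay to age 11: R₀ = 0.84 × (0.68 × 26) = 0.84 × 17.6800 = 14.8512
Higher: breed at age 10 (17.3376).

17.34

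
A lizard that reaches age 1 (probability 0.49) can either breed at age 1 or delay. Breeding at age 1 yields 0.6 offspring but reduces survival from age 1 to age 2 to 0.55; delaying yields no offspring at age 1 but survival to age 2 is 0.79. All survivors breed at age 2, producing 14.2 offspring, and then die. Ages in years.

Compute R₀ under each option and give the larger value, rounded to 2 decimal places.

5.50

breed at age 1: R₀ = 0.49 × (0.6 + 0.55 × 14.2) = 0.49 × 8.4100 = 4.1209
delay to age 2: R₀ = 0.49 × (0.79 × 14.2) = 0.49 × 11.2180 = 5.4968
Higher: delay to age 2 (5.4968).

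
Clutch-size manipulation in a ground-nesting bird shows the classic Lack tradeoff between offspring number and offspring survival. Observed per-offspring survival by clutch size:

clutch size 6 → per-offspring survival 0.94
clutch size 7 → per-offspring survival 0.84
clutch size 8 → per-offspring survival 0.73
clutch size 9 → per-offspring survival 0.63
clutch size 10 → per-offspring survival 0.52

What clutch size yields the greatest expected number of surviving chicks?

Expected surviving chicks = c × s(c):
  c=6: 6 × 0.94 = 5.640
  c=7: 7 × 0.84 = 5.880
  c=8: 8 × 0.73 = 5.840
  c=9: 9 × 0.63 = 5.670
  c=10: 10 × 0.52 = 5.200
Maximum at c = 7 (5.880 surviving chicks).

7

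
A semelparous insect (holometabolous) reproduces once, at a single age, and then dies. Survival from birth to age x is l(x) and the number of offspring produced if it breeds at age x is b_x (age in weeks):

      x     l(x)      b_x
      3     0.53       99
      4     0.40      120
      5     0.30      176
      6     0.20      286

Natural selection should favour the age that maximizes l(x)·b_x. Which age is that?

6

Expected offspring if breeding at age x = l(x) × b_x:
  age 3: 0.53 × 99 = 52.470
  age 4: 0.40 × 120 = 48.000
  age 5: 0.30 × 176 = 52.800
  age 6: 0.20 × 286 = 57.200
Maximum at age 6 (57.200).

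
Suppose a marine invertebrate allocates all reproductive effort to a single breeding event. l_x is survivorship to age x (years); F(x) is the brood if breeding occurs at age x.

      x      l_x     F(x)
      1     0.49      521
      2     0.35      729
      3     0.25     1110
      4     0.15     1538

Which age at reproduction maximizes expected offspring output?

3

Expected offspring if breeding at age x = l_x × F(x):
  age 1: 0.49 × 521 = 255.290
  age 2: 0.35 × 729 = 255.150
  age 3: 0.25 × 1110 = 277.500
  age 4: 0.15 × 1538 = 230.700
Maximum at age 3 (277.500).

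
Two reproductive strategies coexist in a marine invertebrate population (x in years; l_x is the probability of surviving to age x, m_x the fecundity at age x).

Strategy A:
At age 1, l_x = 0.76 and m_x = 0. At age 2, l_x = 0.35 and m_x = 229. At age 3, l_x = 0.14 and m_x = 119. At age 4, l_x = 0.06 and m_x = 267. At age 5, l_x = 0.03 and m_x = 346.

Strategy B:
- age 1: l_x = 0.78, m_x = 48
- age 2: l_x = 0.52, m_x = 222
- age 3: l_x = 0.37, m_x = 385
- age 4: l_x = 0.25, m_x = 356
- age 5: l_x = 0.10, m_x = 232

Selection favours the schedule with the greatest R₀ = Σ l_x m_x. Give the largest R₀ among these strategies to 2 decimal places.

407.53

Strategy A: R₀ = 0.76×0 + 0.35×229 + 0.14×119 + 0.06×267 + 0.03×346 = 123.2100
Strategy B: R₀ = 0.78×48 + 0.52×222 + 0.37×385 + 0.25×356 + 0.10×232 = 407.5300
Highest R₀: strategy B with 407.5300.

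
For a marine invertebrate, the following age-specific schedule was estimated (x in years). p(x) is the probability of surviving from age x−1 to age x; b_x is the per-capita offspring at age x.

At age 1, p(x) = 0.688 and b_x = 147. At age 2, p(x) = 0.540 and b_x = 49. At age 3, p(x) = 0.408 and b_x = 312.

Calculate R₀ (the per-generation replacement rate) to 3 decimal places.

Survivorship from birth: l_x = p_1·p_2·…·p_x.
  l_1 = 0.68800
  l_2 = 0.37152
  l_3 = 0.15158
R₀ = Σ l_x b_x:
  age 1: 0.68800 × 147 = 101.1360
  age 2: 0.37152 × 49 = 18.2045
  age 3: 0.15158 × 312 = 47.2930
R₀ = 101.1360 + 18.2045 + 47.2930 = 166.6334

166.633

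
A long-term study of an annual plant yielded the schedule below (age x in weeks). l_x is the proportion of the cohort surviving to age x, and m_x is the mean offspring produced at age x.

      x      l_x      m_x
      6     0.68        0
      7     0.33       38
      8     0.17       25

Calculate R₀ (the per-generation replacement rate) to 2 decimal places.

16.79

R₀ = Σ l_x m_x:
  age 6: 0.68 × 0 = 0.0000
  age 7: 0.33 × 38 = 12.5400
  age 8: 0.17 × 25 = 4.2500
R₀ = 0.0000 + 12.5400 + 4.2500 = 16.7900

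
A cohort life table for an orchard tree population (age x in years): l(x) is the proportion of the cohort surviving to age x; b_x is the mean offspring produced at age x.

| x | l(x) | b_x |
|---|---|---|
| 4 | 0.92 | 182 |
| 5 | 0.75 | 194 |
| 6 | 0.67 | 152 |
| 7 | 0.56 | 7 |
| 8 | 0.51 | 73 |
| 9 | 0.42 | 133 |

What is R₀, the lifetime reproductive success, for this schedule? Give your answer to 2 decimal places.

R₀ = Σ l(x) b_x:
  age 4: 0.92 × 182 = 167.4400
  age 5: 0.75 × 194 = 145.5000
  age 6: 0.67 × 152 = 101.8400
  age 7: 0.56 × 7 = 3.9200
  age 8: 0.51 × 73 = 37.2300
  age 9: 0.42 × 133 = 55.8600
R₀ = 167.4400 + 145.5000 + 101.8400 + 3.9200 + 37.2300 + 55.8600 = 511.7900

511.79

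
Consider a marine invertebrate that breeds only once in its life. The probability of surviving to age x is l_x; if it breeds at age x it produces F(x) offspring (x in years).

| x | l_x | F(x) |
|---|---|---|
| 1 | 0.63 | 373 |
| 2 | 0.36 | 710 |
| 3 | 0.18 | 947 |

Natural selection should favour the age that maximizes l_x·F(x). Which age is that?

Expected offspring if breeding at age x = l_x × F(x):
  age 1: 0.63 × 373 = 234.990
  age 2: 0.36 × 710 = 255.600
  age 3: 0.18 × 947 = 170.460
Maximum at age 2 (255.600).

2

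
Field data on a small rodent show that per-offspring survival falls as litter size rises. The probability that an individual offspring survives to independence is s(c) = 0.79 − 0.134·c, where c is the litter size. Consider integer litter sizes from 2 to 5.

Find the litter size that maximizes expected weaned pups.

3

Expected weaned pups = c × s(c):
  c=2: 2 × 0.522 = 1.044
  c=3: 3 × 0.388 = 1.164
  c=4: 4 × 0.254 = 1.016
  c=5: 5 × 0.120 = 0.600
Maximum at c = 3 (1.164 weaned pups).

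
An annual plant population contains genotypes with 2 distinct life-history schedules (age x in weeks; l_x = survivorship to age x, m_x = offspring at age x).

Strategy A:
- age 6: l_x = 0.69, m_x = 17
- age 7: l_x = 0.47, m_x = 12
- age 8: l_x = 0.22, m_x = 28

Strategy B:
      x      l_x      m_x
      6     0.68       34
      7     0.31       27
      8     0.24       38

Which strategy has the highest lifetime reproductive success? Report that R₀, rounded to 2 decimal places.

Strategy A: R₀ = 0.69×17 + 0.47×12 + 0.22×28 = 23.5300
Strategy B: R₀ = 0.68×34 + 0.31×27 + 0.24×38 = 40.6100
Highest R₀: strategy B with 40.6100.

40.61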